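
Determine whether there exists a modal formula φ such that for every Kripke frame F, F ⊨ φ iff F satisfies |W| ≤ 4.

Any modally definable frame class is closed under disjoint unions.
Any modal formula valid on each of 5 disjoint one-world frames is valid on their disjoint union (validity is preserved under disjoint unions). Each one-world frame has |W|=1≤4, but the union has |W|=5.
Hence having at most 4 worlds is not modally definable.

No — not modally definable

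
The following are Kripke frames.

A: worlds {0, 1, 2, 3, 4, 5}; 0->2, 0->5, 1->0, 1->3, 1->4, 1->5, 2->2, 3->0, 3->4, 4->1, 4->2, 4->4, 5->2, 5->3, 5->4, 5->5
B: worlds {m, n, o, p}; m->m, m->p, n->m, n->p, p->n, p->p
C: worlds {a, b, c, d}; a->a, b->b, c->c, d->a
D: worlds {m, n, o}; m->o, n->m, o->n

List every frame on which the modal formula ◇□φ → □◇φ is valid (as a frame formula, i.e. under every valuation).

B, C, D

Frame correspondent (Sahlqvist): ∀x ∀y ∀z (Rxy ∧ Rxz → ∃w (Ryw ∧ Rzw)) — i.e. convergence.
A: fails — R10 and R13 but 0 and 3 have no common successor.
B: satisfies the condition.
C: satisfies the condition.
D: satisfies the condition.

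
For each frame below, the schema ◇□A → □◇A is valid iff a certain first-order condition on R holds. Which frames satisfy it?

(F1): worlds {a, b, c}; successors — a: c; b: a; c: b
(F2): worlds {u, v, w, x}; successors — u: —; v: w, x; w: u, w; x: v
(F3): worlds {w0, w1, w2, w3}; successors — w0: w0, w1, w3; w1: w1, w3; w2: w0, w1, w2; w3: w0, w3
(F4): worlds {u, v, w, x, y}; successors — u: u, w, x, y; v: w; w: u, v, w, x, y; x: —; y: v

(F1), (F3)

The schema corresponds to convergence: ∀x ∀y ∀z (Rxy ∧ Rxz → ∃w (Ryw ∧ Rzw)).
(F1): ✓.
(F2): fails — Rvw and Rvx but w and x have no common successor.
(F3): ✓.
(F4): fails — Ruw and Rux but w and x have no common successor.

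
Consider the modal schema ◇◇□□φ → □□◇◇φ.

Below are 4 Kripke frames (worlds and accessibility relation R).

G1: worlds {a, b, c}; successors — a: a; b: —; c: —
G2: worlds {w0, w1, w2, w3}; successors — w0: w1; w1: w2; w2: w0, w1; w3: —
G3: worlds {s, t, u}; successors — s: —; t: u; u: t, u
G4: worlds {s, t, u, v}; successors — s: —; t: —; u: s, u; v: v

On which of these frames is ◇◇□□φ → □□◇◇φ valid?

G1, G3

Frame correspondent (Sahlqvist): ∀x ∀y ∀z ((xR²y ∧ xR²z) → ∃w (yR²w ∧ zR²w)) — i.e. a generalized confluence (Geach) condition.
G1: holds.
G2: fails — w1R²w0, w1R²w1 but no w with w0R²w and w1R²w.
G3: holds.
G4: fails — uR²s, uR²s but no w with sR²w and sR²w.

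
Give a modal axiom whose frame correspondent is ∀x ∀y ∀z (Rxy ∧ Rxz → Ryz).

A defining formula is ◇r → □◇r (the 5 axiom).
Suppose ◇r→□◇r is valid. Take Rxy, Rxz and set V(r)={y}. Then ◇r at x, so □◇r at x, so ◇r at z, so some w with Rzw has r; w=y, i.e. Rzy. By symmetry of the argument, Ryz.

◇r → □◇r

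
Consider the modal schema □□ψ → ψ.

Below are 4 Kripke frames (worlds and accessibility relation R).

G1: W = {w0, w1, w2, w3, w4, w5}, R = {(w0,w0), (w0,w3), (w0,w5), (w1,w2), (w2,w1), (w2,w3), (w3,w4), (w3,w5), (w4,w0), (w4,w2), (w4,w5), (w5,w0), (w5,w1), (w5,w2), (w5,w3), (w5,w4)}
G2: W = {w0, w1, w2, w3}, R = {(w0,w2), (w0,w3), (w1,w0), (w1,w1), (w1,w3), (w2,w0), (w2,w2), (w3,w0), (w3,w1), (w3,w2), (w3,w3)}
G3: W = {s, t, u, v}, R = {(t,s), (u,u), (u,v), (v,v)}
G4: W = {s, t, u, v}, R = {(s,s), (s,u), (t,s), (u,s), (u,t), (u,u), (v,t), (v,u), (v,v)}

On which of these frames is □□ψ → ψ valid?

G1, G2

The schema corresponds to a generalized confluence (Geach) condition: ∀x ∃w (xR²w ∧ x = w).
G1: holds.
G2: holds.
G3: fails — at s but no w with sR²w and s=w.
G4: fails — at t but no w with tR²w and t=w.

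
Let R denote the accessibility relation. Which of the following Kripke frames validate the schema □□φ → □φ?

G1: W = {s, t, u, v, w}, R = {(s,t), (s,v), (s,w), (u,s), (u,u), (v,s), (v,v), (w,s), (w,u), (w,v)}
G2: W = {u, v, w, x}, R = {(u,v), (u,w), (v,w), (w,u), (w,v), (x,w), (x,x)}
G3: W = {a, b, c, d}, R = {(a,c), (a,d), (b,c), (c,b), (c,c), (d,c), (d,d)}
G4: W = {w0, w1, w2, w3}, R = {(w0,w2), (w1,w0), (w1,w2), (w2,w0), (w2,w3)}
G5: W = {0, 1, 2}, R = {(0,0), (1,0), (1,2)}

Frame correspondent (Sahlqvist): ∀x ∀y (Rxy → ∃z (Rxz ∧ Rzy)) — i.e. density.
G1: fails — Rsw but no z with Rsz and Rzw.
G2: fails — Rwu but no z with Rwz and Rzu.
G3: holds.
G4: fails — Rw0w2 but no z with Rw0z and Rzw2.
G5: fails — R12 but no z with R1z and Rz2.
Valid on: G3.

G3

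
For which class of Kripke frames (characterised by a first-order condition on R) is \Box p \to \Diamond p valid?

seriality: \forall x \exists y Rxy

Suppose □p→◇p is valid. At any x set V(p)=W. Then □p at x, so ◇p at x, so x has a successor.
Conversely, any frame satisfying \forall x \exists y Rxy validates the schema.
Frame condition: \forall x \exists y Rxy.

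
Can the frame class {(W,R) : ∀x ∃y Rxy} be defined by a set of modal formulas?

Yes, by □q → ◇q

The condition is seriality. A defining modal formula is □q → ◇q.
Suppose □q→◇q is valid. At any x set V(q)=W. Then □q at x, so ◇q at x, so x has a successor.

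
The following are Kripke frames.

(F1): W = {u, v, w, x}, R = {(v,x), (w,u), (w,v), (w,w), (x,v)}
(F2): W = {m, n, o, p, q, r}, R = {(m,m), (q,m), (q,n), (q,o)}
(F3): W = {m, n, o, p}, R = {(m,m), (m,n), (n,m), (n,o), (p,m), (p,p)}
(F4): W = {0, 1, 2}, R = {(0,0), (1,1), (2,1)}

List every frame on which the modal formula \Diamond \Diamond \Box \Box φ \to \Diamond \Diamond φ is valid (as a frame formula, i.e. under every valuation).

(F2), (F4)

Frame correspondent (Sahlqvist): \forall x \forall y (x R^2 y \to \exists w (y R^2 w \wedge x R^2 w)) — i.e. a generalized confluence (Geach) condition.
(F1): fails — wR²u but no t with uR²t and wR²t.
(F2): condition met.
(F3): fails — mR²o but no w with oR²w and mR²w.
(F4): condition met.
Valid on: (F2), (F4).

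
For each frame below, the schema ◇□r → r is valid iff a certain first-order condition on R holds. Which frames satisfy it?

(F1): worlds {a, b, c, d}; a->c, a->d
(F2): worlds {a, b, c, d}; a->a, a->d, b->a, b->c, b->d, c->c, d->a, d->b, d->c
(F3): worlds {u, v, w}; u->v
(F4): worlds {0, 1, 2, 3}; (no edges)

(F4)

Frame correspondent (Sahlqvist): ∀x ∀y (Rxy → Ryx) — i.e. symmetry.
(F1): fails — Rac but not Rca.
(F2): fails — Rbc but not Rcb.
(F3): fails — Ruv but not Rvu.
(F4): condition met.
Valid on: (F4).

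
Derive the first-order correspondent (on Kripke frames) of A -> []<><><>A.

This is a Sahlqvist (Geach-type) schema ◇^0□^0A → □^1◇^3A.
Minimal-valuation argument: fix x; take any y with xR^0y and any z with xR^1z. Set V(A) to the set of worlds R-reachable from y in exactly 0 steps. Then □^0A holds at y, so the antecedent holds at x; validity forces ◇^3A at z, giving a w with zR^3w and yR^0w.
First-order correspondent: forall x forall z (xRz -> exists w (x = w & z R^3 w)).

forall x forall z (xRz -> exists w (x = w & z R^3 w))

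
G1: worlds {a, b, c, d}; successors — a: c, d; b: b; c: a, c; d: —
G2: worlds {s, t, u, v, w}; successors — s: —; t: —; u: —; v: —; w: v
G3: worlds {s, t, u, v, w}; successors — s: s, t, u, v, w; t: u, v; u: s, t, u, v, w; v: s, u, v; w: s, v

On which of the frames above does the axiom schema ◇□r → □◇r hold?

The schema corresponds to convergence: ∀x ∀y ∀z (Rxy ∧ Rxz → ∃w (Ryw ∧ Rzw)).
G1: fails — Rac and Rad but c and d have no common successor.
G2: fails — Rwv and Rwv but v and v have no common successor.
G3: condition met.

G3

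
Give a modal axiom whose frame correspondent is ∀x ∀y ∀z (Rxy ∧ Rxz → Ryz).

◇p → □◇p

A defining formula is ◇p → □◇p (the 5 axiom).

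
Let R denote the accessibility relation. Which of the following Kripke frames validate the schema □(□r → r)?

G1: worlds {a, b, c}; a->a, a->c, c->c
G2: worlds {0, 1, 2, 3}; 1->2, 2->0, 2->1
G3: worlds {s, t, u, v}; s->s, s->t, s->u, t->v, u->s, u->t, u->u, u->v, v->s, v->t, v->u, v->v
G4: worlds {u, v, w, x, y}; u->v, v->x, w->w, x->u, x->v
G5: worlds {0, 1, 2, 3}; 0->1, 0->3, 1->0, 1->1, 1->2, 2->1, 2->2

The schema corresponds to shift-reflexivity: ∀x ∀y (Rxy → Ryy).
G1: holds.
G2: fails — R12 but not R22.
G3: fails — Rut but not Rtt.
G4: fails — Ruv but not Rvv.
G5: fails — R10 but not R00.
Valid on: G1.

G1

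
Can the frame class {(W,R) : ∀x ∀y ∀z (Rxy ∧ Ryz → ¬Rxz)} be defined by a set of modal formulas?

If a class were modally definable it would be closed under surjective bounded morphisms (Goldblatt–Thomason).
The 7-cycle (worlds s,t,u,v,w,x,y with s→t→u→v→w→x→y→s) is intransitive. Mapping every world to a single reflexive point • is a surjective bounded morphism; the reflexive point is not intransitive (R••∧R•• but R••).
Hence intransitivity is not modally definable.

Not modally definable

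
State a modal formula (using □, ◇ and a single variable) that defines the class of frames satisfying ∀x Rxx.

□s → s

A defining formula is □s → s (the T axiom).
Suppose □s→s is valid. At any x set V(s)={w : Rxw}. Then □s holds at x, so s holds at x, i.e. Rxx.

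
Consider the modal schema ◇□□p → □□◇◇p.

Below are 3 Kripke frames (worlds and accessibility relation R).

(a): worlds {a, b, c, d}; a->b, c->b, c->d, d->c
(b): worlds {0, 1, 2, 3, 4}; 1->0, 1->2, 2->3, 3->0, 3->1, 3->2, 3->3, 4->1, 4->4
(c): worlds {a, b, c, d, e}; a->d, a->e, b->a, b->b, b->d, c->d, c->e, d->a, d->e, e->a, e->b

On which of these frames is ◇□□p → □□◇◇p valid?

(c)

The schema corresponds to a generalized confluence (Geach) condition: ∀x ∀y ∀z ((xRy ∧ xR²z) → ∃w (yR²w ∧ zR²w)).
(a): fails — cRb, cR²c but no w with bR²w and cR²w.
(b): fails — 1R0, 1R²3 but no w with 0R²w and 3R²w.
(c): condition met.
Valid on: (c).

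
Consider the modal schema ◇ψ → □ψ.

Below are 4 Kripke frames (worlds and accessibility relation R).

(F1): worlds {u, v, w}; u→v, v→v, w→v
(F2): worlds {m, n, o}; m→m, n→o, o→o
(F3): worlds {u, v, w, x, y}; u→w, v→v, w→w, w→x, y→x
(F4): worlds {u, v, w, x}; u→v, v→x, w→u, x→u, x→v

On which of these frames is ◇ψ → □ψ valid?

(F1), (F2)

This is the axiom for partial functionality; its first-order frame correspondent is ∀x ∀y ∀z (Rxy ∧ Rxz → y = z).
(F1): condition met.
(F2): condition met.
(F3): fails — w sees both w and x.
(F4): fails — x sees both u and v.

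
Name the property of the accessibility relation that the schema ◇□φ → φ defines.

Symmetry

Replacing φ by ¬φ and contraposing gives the equivalent schema φ → □◇φ.
Suppose φ→□◇φ is valid. Take Rxy and set V(φ)={x}. Then φ at x, so □◇φ at x, so ◇φ at y, so some z with Ryz has φ; z=x, i.e. Ryx.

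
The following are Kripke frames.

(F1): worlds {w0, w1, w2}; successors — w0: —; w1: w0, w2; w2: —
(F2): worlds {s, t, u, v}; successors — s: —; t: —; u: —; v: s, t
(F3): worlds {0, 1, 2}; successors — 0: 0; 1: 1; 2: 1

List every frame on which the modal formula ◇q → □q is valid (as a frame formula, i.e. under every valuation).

(F3)

Frame correspondent (Sahlqvist): ∀x ∀y ∀z (Rxy ∧ Rxz → y = z) — i.e. partial functionality.
(F1): fails — w1 sees both w0 and w2.
(F2): fails — v sees both s and t.
(F3): holds.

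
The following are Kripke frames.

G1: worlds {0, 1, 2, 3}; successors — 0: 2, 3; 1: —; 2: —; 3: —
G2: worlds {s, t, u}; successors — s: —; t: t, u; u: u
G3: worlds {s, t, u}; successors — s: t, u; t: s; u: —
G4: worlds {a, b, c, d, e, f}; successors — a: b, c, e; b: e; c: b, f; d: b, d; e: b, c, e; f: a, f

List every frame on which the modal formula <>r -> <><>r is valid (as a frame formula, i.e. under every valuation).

The schema corresponds to a generalized confluence (Geach) condition: forall x forall y (xRy -> exists w (y = w & x R^2 w)).
G1: fails — 0R2 but no w with 2=w and 0R²w.
G2: condition met.
G3: fails — sRt but no w with t=w and sR²w.
G4: fails — cRb but no w with b=w and cR²w.
Valid on: G2.

G2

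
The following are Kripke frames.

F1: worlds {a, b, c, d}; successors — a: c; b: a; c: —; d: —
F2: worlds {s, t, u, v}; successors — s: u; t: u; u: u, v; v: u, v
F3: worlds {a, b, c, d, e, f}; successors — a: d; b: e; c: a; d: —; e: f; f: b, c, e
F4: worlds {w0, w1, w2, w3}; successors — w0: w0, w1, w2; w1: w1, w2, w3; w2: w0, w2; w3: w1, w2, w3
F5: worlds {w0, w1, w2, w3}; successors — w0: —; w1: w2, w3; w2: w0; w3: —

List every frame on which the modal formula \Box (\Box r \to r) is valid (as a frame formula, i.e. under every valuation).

F2, F4

Frame correspondent (Sahlqvist): \forall x \forall y (Rxy \to Ryy) — i.e. shift-reflexivity.
F1: fails — Rac but not Rcc.
F2: holds.
F3: fails — Rfe but not Ree.
F4: holds.
F5: fails — Rw1w2 but not Rw2w2.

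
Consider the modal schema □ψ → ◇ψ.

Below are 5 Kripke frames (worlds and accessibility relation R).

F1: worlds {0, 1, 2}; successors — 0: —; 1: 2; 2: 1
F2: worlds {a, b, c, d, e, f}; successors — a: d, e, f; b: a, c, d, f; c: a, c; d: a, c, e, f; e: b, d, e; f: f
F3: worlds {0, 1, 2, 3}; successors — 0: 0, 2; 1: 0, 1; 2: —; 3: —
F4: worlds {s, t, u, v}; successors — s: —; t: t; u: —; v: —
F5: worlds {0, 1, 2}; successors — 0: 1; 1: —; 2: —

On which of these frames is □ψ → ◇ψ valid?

This is the axiom for seriality; its first-order frame correspondent is ∀x ∃y Rxy.
F1: fails — world 0 has no successor.
F2: condition met.
F3: fails — world 2 has no successor.
F4: fails — world s has no successor.
F5: fails — world 1 has no successor.

F2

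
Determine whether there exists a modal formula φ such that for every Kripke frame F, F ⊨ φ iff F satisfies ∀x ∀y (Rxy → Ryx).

Yes, by p → □◇p

This is a Sahlqvist condition; the B axiom p → □◇p defines it.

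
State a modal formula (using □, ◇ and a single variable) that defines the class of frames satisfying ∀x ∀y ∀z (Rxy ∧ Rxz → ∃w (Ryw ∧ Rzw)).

◇□r → □◇r

A defining formula is ◇□r → □◇r (the .2 axiom).
Suppose ◇□r→□◇r is valid. Take Rxy, Rxz and set V(r)={w : Ryw}. Then □r at y so ◇□r at x, so □◇r at x, so ◇r at z, giving w with Rzw and Ryw.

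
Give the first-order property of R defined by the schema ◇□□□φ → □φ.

∀x ∀y ∀z ((xRy ∧ xRz) → ∃w (yR³w ∧ z = w))

This is a Sahlqvist (Geach-type) schema ◇^1□^3φ → □^1◇^0φ.
First-order correspondent: ∀x ∀y ∀z ((xRy ∧ xRz) → ∃w (yR³w ∧ z = w)).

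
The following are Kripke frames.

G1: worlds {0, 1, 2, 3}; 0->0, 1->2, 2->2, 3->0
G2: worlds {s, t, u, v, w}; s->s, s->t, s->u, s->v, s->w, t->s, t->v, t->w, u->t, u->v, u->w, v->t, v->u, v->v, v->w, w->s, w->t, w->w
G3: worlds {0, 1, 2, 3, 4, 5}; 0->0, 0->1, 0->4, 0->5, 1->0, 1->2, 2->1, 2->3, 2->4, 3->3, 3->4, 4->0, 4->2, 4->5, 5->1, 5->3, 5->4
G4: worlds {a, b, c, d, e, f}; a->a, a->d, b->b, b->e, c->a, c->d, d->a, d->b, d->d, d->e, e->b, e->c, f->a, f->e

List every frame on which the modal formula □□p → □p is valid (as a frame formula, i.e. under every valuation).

G1, G2

The schema corresponds to density: ∀x ∀y (Rxy → ∃z (Rxz ∧ Rzy)).
G1: ✓.
G2: ✓.
G3: fails — R12 but no z with R1z and Rz2.
G4: fails — Rfe but no z with Rfz and Rze.
Valid on: G1, G2.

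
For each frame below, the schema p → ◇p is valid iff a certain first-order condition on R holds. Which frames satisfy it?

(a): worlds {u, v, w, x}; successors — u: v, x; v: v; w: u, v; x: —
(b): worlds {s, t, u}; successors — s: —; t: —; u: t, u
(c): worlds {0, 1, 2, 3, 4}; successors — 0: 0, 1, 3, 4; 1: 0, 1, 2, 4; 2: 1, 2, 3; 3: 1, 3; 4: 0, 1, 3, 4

(c)

This is the axiom for reflexivity; its first-order frame correspondent is ∀x Rxx.
(a): fails — world u does not see itself.
(b): fails — world s does not see itself.
(c): satisfies the condition.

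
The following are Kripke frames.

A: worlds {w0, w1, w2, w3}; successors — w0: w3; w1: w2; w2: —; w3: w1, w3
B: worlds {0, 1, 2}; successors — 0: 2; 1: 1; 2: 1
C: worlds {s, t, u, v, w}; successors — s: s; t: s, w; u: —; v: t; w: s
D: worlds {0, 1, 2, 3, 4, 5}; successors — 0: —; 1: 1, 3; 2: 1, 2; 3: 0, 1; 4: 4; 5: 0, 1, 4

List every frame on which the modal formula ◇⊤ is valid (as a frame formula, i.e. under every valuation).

B

Frame correspondent (Sahlqvist): ∀x ∃y Rxy — i.e. seriality.
A: fails — world w2 has no successor.
B: condition met.
C: fails — world u has no successor.
D: fails — world 0 has no successor.
Valid on: B.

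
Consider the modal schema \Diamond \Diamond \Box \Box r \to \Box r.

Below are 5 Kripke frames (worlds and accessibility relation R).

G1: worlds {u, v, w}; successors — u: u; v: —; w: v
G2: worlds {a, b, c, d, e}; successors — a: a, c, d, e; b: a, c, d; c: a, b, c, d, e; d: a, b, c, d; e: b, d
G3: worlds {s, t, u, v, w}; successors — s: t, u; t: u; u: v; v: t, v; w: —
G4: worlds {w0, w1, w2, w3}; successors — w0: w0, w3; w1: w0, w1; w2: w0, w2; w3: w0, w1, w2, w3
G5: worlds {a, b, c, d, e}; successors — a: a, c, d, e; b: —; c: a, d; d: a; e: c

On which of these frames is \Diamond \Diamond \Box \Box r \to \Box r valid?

G1

This is the axiom for a generalized confluence (Geach) condition; its first-order frame correspondent is \forall x \forall y \forall z ((x R^2 y \wedge xRz) \to \exists w (y R^2 w \wedge z = w)).
G1: holds.
G2: fails — aR²e, aRe but no w with eR²w and e=w.
G3: fails — sR²u, sRu but no w* with uR²w* and u=w*.
G4: fails — w3R²w1, w3Rw2 but no w with w1R²w and w2=w.
G5: fails — aR²e, aRc but no w with eR²w and c=w.
Valid on: G1.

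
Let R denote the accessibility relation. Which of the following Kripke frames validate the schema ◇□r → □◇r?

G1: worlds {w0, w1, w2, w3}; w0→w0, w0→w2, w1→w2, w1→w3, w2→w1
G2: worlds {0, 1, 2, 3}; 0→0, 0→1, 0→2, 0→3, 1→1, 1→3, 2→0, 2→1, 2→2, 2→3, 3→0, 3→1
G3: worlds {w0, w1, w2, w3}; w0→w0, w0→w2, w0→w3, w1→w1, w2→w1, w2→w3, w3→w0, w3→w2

G2

The schema corresponds to convergence: ∀x ∀y ∀z (Rxy ∧ Rxz → ∃w (Ryw ∧ Rzw)).
G1: fails — Rw0w2 and Rw0w0 but w2 and w0 have no common successor.
G2: condition met.
G3: fails — Rw0w2 and Rw0w3 but w2 and w3 have no common successor.
Valid on: G2.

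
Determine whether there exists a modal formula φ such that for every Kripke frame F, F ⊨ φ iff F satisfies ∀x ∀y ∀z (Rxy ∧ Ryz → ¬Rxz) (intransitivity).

Not modally definable

If a class were modally definable it would be closed under surjective bounded morphisms (Goldblatt–Thomason).
The 7-cycle (worlds s,t,u,v,w,x,y with s→t→u→v→w→x→y→s) is intransitive. Mapping every world to a single reflexive point • is a surjective bounded morphism; the reflexive point is not intransitive (R••∧R•• but R••).
Hence intransitivity is not modally definable.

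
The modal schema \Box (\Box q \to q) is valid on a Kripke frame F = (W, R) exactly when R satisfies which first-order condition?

Suppose □(□q→q) is valid. Take Rxy and set V(q)={w : Ryw}. Then at y, □q holds; since □(□q→q) at x, □q→q at y, so q at y, i.e. Ryy.

Shift-reflexivity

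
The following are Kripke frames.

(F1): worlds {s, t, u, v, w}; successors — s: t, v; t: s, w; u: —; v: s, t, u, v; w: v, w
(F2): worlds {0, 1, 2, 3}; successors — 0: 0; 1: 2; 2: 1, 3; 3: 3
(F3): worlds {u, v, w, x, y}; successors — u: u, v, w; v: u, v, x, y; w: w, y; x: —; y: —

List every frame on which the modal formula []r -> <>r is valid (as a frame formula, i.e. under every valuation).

Frame correspondent (Sahlqvist): forall x exists y Rxy — i.e. seriality.
(F1): fails — world u has no successor.
(F2): holds.
(F3): fails — world x has no successor.

(F2)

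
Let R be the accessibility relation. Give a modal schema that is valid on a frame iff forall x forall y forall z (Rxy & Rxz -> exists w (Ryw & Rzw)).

The condition is convergence. The .2 schema ◇□q → □◇q defines it.

◇□q → □◇q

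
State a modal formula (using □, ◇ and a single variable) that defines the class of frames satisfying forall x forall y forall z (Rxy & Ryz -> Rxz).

□r → □□r

The condition is transitivity. The 4 schema □r → □□r defines it.
Suppose □r→□□r is valid. Take Rxy, Ryz and set V(r)={w : Rxw}. Then □r at x, so □□r at x, so □r at y, so r at z, i.e. Rxz.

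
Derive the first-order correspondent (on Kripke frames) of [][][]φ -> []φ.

This is a Sahlqvist (Geach-type) schema ◇^0□^3φ → □^1◇^0φ.
First-order correspondent: forall x forall z (xRz -> exists w (x R^3 w & z = w)).

forall x forall z (xRz -> exists w (x R^3 w & z = w))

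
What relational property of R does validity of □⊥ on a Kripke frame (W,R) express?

Emptiness of R

□⊥ is valid iff no world has any successor (otherwise □⊥ fails at any world with one).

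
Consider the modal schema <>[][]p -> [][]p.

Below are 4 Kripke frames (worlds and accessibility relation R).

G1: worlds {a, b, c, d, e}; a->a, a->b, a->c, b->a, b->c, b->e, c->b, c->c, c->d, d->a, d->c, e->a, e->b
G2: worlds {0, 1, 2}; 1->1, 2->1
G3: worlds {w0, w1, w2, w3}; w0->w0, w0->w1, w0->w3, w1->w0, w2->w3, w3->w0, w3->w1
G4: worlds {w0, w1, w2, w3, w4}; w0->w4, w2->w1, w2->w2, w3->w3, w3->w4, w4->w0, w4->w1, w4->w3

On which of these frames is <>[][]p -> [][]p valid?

G2, G3

This is the axiom for a generalized confluence (Geach) condition; its first-order frame correspondent is forall x forall y forall z ((xRy & x R^2 z) -> exists w (y R^2 w & z = w)).
G1: fails — aRb, aR²e but no w with bR²w and e=w.
G2: satisfies the condition.
G3: satisfies the condition.
G4: fails — w0Rw4, w0R²w0 but no w with w4R²w and w0=w.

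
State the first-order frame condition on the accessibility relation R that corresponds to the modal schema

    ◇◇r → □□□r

This is a Sahlqvist (Geach-type) schema ◇^2□^0r → □^3◇^0r.
Minimal-valuation argument: fix x; take any y with xR^2y and any z with xR^3z. Set V(r) to the set of worlds R-reachable from y in exactly 0 steps. Then □^0r holds at y, so the antecedent holds at x; validity forces ◇^0r at z, giving a w with zR^0w and yR^0w.
First-order correspondent: ∀x ∀y ∀z ((xR²y ∧ xR³z) → ∃w (y = w ∧ z = w)).

∀x ∀y ∀z ((xR²y ∧ xR³z) → ∃w (y = w ∧ z = w))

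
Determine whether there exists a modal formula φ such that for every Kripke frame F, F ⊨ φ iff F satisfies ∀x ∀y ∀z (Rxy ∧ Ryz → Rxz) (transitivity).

Yes, by □q → □□q

Yes: it is transitivity, defined by the 4 schema □q → □□q.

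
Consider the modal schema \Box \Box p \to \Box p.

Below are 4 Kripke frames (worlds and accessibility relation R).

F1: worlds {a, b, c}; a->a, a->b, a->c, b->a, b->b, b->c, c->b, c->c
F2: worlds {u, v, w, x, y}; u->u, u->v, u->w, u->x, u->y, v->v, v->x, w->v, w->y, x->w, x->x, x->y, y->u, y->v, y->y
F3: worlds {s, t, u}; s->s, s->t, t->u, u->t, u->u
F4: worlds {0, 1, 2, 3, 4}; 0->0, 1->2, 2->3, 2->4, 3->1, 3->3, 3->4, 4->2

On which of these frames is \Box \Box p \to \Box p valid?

F1, F2, F3

Frame correspondent (Sahlqvist): \forall x \forall y (Rxy \to \exists z (Rxz \wedge Rzy)) — i.e. density.
F1: holds.
F2: holds.
F3: holds.
F4: fails — R12 but no z with R1z and Rz2.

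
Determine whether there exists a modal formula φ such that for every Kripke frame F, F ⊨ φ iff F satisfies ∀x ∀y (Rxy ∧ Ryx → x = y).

Any modally definable frame class is closed under surjective bounded morphisms.
The 4-cycle (worlds a,b,c,d with a→b→c→d→a) is antisymmetric. Sending even-indexed worlds to • and odd-indexed worlds to ∘ is a surjective bounded morphism onto the two-world frame with •↔∘, which is not antisymmetric.
So the class is not modally definable.

Not definable by any modal formula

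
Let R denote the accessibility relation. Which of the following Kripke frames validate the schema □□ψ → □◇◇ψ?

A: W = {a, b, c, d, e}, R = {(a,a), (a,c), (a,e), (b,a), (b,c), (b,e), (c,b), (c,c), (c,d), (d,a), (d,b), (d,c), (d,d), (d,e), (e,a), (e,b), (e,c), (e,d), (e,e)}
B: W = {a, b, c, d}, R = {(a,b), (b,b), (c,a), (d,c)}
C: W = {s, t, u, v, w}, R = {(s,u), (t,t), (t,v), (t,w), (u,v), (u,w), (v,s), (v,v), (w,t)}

A, C

Frame correspondent (Sahlqvist): ∀x ∀z (xRz → ∃w (xR²w ∧ zR²w)) — i.e. a generalized confluence (Geach) condition.
A: holds.
B: fails — dRc but no w with dR²w and cR²w.
C: holds.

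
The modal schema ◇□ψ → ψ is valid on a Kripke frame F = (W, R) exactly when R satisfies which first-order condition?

symmetry

This is frame-equivalent to ψ → □◇ψ (substitute ¬ψ for ψ and contrapose).
Suppose ψ→□◇ψ is valid. Take Rxy and set V(ψ)={x}. Then ψ at x, so □◇ψ at x, so ◇ψ at y, so some z with Ryz has ψ; z=x, i.e. Ryx.
The converse is a direct semantic check.
So the correspondent is symmetry.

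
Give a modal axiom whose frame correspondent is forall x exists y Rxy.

□q → ◇q

A defining formula is □q → ◇q (the D axiom).
Suppose □q→◇q is valid. At any x set V(q)=W. Then □q at x, so ◇q at x, so x has a successor.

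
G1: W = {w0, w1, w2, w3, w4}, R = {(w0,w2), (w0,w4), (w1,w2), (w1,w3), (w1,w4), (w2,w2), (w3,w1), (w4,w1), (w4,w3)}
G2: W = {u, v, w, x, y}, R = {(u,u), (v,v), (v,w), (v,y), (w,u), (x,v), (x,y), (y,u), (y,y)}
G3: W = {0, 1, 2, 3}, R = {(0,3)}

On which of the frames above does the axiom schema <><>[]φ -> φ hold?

Frame correspondent (Sahlqvist): forall x forall y (x R^2 y -> exists w (yRw & x = w)) — i.e. a generalized confluence (Geach) condition.
G1: fails — w0R²w1 but no w with w1Rw and w0=w.
G2: fails — vR²u but no t with uRt and v=t.
G3: condition met.

G3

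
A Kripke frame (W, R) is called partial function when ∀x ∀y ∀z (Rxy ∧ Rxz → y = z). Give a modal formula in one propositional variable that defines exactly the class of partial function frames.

A defining formula is ◇r → □r (the CD axiom).
Suppose ◇r→□r is valid. Take Rxy, Rxz and set V(r)={y}. Then ◇r at x, so □r at x, so r at z, i.e. z=y.

◇r → □r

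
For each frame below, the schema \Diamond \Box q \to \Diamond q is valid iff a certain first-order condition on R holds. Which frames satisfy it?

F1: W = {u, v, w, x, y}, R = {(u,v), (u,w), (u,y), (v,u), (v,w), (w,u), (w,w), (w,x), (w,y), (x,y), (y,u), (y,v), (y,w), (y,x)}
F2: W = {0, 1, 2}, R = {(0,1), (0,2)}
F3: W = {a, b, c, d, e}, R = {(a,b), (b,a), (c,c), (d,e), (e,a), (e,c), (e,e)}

none

Frame correspondent (Sahlqvist): \forall x \forall y (xRy \to \exists w (yRw \wedge xRw)) — i.e. a generalized confluence (Geach) condition.
F1: fails — xRy but no t with yRt and xRt.
F2: fails — 0R1 but no w with 1Rw and 0Rw.
F3: fails — aRb but no w with bRw and aRw.
Valid on no frame.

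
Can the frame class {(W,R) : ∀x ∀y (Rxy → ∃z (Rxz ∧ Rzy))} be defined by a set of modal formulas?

Yes, by □□p → □p

Yes: it is density, defined by the C4 schema □□p → □p.
Suppose □□p→□p is valid. Take Rxy and set V(p)={w : xR²w}. Then □□p at x, so □p at x, so p at y, i.e. ∃z(Rxz∧Rzy).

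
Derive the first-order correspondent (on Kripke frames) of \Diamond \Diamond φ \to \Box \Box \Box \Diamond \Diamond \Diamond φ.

This is a Sahlqvist (Geach-type) schema ◇^2□^0φ → □^3◇^3φ.
Minimal-valuation argument: fix x; take any y with xR^2y and any z with xR^3z. Set V(φ) to the set of worlds R-reachable from y in exactly 0 steps. Then □^0φ holds at y, so the antecedent holds at x; validity forces ◇^3φ at z, giving a w with zR^3w and yR^0w.
First-order correspondent: \forall x \forall y \forall z ((x R^2 y \wedge x R^3 z) \to \exists w (y = w \wedge z R^3 w)).

\forall x \forall y \forall z ((x R^2 y \wedge x R^3 z) \to \exists w (y = w \wedge z R^3 w))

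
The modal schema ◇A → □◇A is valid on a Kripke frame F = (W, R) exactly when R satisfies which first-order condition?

the Euclidean property

Suppose ◇A→□◇A is valid. Take Rxy, Rxz and set V(A)={y}. Then ◇A at x, so □◇A at x, so ◇A at z, so some w with Rzw has A; w=y, i.e. Rzy. By symmetry of the argument, Ryz.
Conversely, any frame satisfying ∀x ∀y ∀z (Rxy ∧ Rxz → Ryz) validates the schema.
So the correspondent is the Euclidean property.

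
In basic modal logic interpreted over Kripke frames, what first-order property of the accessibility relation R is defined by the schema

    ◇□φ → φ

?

This schema is equivalent to the B axiom φ → □◇φ.
Its frame correspondent is symmetry — ∀x ∀y (Rxy → Ryx).

symmetry: ∀x ∀y (Rxy → Ryx)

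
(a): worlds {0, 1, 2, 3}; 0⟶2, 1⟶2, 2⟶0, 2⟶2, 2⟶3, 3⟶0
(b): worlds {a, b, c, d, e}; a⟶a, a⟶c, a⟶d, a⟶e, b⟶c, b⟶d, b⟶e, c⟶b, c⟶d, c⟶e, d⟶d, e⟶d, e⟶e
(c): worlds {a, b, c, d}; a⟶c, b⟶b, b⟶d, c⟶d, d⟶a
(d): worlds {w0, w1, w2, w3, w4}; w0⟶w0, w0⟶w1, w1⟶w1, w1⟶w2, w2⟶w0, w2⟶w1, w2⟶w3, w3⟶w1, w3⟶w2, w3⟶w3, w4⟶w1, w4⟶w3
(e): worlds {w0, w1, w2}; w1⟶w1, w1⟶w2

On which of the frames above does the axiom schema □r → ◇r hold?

(a), (b), (c), (d)

This is the axiom for seriality; its first-order frame correspondent is ∀x ∃y Rxy.
(a): satisfies the condition.
(b): satisfies the condition.
(c): satisfies the condition.
(d): satisfies the condition.
(e): fails — world w0 has no successor.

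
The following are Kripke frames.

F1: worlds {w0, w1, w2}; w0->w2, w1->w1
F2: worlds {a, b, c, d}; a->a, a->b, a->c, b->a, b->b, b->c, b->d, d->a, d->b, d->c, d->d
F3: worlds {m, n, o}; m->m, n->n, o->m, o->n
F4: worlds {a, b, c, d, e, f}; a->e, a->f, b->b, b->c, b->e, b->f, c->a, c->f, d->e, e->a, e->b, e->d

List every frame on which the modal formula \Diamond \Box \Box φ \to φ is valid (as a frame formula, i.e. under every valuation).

none

This is the axiom for a generalized confluence (Geach) condition; its first-order frame correspondent is \forall x \forall y (xRy \to \exists w (y R^2 w \wedge x = w)).
F1: fails — w0Rw2 but no w with w2R²w and w0=w.
F2: fails — aRc but no w with cR²w and a=w.
F3: fails — oRm but no w with mR²w and o=w.
F4: fails — aRe but no w with eR²w and a=w.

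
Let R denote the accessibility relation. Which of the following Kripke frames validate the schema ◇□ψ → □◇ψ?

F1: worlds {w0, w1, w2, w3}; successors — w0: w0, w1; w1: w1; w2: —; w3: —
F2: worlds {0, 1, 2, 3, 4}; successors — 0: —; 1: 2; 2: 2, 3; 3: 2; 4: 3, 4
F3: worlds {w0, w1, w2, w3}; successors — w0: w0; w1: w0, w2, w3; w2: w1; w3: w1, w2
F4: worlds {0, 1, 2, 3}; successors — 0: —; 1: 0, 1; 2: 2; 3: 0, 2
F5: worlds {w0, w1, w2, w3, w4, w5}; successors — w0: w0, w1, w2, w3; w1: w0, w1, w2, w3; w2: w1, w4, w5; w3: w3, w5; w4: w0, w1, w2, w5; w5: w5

Frame correspondent (Sahlqvist): ∀x ∀y ∀z (Rxy ∧ Rxz → ∃w (Ryw ∧ Rzw)) — i.e. convergence.
F1: condition met.
F2: fails — R43 and R44 but 3 and 4 have no common successor.
F3: fails — Rw1w2 and Rw1w0 but w2 and w0 have no common successor.
F4: fails — R10 and R10 but 0 and 0 have no common successor.
F5: fails — Rw2w1 and Rw2w5 but w1 and w5 have no common successor.
Valid on: F1.

F1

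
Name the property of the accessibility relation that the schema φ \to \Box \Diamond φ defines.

Suppose φ→□◇φ is valid. Take Rxy and set V(φ)={x}. Then φ at x, so □◇φ at x, so ◇φ at y, so some z with Ryz has φ; z=x, i.e. Ryx.
Conversely, any frame satisfying \forall x \forall y (Rxy \to Ryx) validates the schema.
Frame condition: \forall x \forall y (Rxy \to Ryx).

symmetry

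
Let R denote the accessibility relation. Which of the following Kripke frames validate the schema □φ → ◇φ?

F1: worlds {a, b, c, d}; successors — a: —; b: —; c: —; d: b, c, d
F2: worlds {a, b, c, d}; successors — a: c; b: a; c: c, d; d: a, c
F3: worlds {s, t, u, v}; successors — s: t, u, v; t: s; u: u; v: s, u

F2, F3

The schema corresponds to seriality: ∀x ∃y Rxy.
F1: fails — world a has no successor.
F2: holds.
F3: holds.
Valid on: F2, F3.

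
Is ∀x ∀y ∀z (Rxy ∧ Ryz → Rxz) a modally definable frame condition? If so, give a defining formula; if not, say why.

The condition is transitivity. A defining modal formula is □q → □□q.
Suppose □q→□□q is valid. Take Rxy, Ryz and set V(q)={w : Rxw}. Then □q at x, so □□q at x, so □q at y, so q at z, i.e. Rxz.

Yes — defined by □q → □□q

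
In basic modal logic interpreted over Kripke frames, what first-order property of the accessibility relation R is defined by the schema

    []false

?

emptiness of R: forall x forall y ~Rxy

This schema is the Ver axiom.
It corresponds to emptiness of R: forall x forall y ~Rxy.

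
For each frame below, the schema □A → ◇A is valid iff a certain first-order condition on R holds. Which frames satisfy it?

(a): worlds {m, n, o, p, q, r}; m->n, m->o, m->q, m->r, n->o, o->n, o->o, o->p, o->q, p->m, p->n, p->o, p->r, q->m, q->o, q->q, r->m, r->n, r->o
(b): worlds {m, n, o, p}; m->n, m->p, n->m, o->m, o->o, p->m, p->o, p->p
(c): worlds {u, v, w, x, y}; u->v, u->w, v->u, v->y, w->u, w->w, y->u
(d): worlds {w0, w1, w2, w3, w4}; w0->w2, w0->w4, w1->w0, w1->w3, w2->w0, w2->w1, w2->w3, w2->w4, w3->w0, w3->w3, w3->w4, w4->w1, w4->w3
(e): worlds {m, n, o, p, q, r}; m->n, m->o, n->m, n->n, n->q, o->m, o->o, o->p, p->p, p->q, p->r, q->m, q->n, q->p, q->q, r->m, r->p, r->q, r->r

Frame correspondent (Sahlqvist): ∀x ∃y Rxy — i.e. seriality.
(a): holds.
(b): holds.
(c): fails — world x has no successor.
(d): holds.
(e): holds.

(a), (b), (d), (e)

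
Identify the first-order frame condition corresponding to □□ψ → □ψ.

density: ∀x ∀y (Rxy → ∃z (Rxz ∧ Rzy))

This is the C4 axiom.
It corresponds to density: ∀x ∀y (Rxy → ∃z (Rxz ∧ Rzy)).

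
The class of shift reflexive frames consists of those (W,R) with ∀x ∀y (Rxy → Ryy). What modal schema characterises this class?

The condition is shift-reflexivity. The T□ schema □(□s → s) defines it.
Suppose □(□s→s) is valid. Take Rxy and set V(s)={w : Ryw}. Then at y, □s holds; since □(□s→s) at x, □s→s at y, so s at y, i.e. Ryy.

□(□s → s)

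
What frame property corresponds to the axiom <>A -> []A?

Suppose ◇A→□A is valid. Take Rxy, Rxz and set V(A)={y}. Then ◇A at x, so □A at x, so A at z, i.e. z=y.

Partial functionality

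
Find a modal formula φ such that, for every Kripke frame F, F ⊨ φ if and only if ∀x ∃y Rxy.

□r → ◇r

The condition is seriality. The D schema □r → ◇r defines it.
Suppose □r→◇r is valid. At any x set V(r)=W. Then □r at x, so ◇r at x, so x has a successor.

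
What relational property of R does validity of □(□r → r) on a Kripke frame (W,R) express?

shift-reflexivity: ∀x ∀y (Rxy → Ryy)

This schema is the T□ axiom.
It corresponds to shift-reflexivity: ∀x ∀y (Rxy → Ryy).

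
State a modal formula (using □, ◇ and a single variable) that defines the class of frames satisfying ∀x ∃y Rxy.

A defining formula is □p → ◇p (the D axiom).
Suppose □p→◇p is valid. At any x set V(p)=W. Then □p at x, so ◇p at x, so x has a successor.

□p → ◇p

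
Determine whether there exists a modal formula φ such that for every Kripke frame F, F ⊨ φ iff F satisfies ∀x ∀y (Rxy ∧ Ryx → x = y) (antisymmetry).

Not modally definable

Any modally definable frame class is closed under surjective bounded morphisms.
The 6-cycle (worlds 0,1,2,3,4,5 with 0→1→2→3→4→5→0) is antisymmetric. Sending even-indexed worlds to a and odd-indexed worlds to b is a surjective bounded morphism onto the two-world frame with a↔b, which is not antisymmetric.
Hence antisymmetry is not modally definable.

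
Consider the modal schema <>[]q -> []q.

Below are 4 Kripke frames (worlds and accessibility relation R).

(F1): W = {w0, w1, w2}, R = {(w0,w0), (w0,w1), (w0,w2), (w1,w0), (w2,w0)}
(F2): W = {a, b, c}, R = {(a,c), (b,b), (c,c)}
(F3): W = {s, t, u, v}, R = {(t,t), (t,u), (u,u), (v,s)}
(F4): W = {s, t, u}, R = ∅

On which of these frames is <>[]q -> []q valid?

The schema corresponds to the Euclidean property: forall x forall y forall z (Rxy & Rxz -> Ryz).
(F1): fails — Rw0w1 and Rw0w1 but not Rw1w1.
(F2): ✓.
(F3): fails — Rtu and Rtt but not Rut.
(F4): ✓.
Valid on: (F2), (F4).

(F2), (F4)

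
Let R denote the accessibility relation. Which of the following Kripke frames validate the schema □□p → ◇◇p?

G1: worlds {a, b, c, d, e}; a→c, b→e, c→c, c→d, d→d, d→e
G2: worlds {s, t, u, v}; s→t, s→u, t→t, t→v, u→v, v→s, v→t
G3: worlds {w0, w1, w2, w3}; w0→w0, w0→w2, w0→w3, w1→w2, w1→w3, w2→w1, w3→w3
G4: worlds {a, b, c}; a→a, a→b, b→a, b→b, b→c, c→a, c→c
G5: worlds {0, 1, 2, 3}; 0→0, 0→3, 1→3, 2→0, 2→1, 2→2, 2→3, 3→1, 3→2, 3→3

Frame correspondent (Sahlqvist): ∀x ∃w (xR²w ∧ xR²w) — i.e. a generalized confluence (Geach) condition.
G1: fails — at b but no w with bR²w and bR²w.
G2: holds.
G3: holds.
G4: holds.
G5: holds.
Valid on: G2, G3, G4, G5.

G2, G3, G4, G5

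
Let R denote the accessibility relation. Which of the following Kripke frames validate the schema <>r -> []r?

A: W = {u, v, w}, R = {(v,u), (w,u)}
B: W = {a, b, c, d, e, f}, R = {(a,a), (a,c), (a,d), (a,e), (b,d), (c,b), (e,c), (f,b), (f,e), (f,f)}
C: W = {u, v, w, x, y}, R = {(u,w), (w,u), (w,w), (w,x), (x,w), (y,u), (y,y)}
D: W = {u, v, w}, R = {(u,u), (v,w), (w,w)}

A, D

The schema corresponds to partial functionality: forall x forall y forall z (Rxy & Rxz -> y = z).
A: condition met.
B: fails — a sees both a and c.
C: fails — w sees both u and w.
D: condition met.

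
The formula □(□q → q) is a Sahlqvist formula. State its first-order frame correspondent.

Suppose □(□q→q) is valid. Take Rxy and set V(q)={w : Ryw}. Then at y, □q holds; since □(□q→q) at x, □q→q at y, so q at y, i.e. Ryy.
Conversely, any frame satisfying ∀x ∀y (Rxy → Ryy) validates the schema.
Frame condition: ∀x ∀y (Rxy → Ryy).

Shift-reflexivity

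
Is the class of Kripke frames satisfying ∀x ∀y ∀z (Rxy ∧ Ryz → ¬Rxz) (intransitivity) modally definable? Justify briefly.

Any modally definable frame class is closed under surjective bounded morphisms.
The 7-cycle (worlds 0,1,2,3,4,5,6 with 0→1→2→3→4→5→6→0) is intransitive. Mapping every world to a single reflexive point • is a surjective bounded morphism; the reflexive point is not intransitive (R••∧R•• but R••).
So the class is not modally definable.

No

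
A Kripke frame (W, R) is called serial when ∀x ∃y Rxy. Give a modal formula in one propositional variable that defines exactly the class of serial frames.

The condition is seriality. The D schema □p → ◇p defines it.
Suppose □p→◇p is valid. At any x set V(p)=W. Then □p at x, so ◇p at x, so x has a successor.

□p → ◇p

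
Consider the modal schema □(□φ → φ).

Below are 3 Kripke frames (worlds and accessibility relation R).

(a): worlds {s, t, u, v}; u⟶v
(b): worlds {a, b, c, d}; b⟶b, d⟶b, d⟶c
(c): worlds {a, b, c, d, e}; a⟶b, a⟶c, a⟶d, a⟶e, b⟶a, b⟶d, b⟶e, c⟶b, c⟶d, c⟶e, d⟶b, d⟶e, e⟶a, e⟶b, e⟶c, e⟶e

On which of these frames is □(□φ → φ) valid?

The schema corresponds to shift-reflexivity: ∀x ∀y (Rxy → Ryy).
(a): fails — Ruv but not Rvv.
(b): fails — Rdc but not Rcc.
(c): fails — Rcd but not Rdd.

none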